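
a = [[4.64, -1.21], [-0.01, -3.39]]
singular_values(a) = [4.93, 3.19]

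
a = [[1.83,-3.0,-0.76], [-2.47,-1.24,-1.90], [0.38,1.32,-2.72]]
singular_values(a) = [3.65, 3.6, 2.68]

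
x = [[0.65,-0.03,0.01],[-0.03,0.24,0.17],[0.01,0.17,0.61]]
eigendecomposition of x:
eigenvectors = [[-0.07, -1.0, -0.06], [-0.93, 0.04, 0.37], [0.36, -0.08, 0.93]]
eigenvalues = [0.17, 0.65, 0.68]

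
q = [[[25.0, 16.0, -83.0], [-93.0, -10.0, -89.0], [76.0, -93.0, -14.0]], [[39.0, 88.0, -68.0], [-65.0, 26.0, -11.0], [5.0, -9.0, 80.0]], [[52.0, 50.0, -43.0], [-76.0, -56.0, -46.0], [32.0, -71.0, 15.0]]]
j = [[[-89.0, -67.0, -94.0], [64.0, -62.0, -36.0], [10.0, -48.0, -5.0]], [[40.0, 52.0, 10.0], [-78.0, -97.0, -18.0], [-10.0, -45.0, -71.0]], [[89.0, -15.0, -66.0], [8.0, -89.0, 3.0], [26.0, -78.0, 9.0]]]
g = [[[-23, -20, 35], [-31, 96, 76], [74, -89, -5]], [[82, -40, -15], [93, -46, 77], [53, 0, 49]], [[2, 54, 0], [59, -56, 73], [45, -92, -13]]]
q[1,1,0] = -65.0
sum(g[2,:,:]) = 72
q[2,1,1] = -56.0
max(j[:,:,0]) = 89.0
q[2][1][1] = -56.0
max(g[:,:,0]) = 93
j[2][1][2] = 3.0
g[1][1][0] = 93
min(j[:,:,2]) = -94.0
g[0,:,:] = [[-23, -20, 35], [-31, 96, 76], [74, -89, -5]]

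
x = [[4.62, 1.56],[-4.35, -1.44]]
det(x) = 0.13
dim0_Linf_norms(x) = [4.62, 1.56]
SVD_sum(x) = [[4.62, 1.55],[-4.35, -1.45]] + [[-0.0,  0.01], [-0.0,  0.01]]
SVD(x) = [[-0.73, 0.68], [0.68, 0.73]] @ diag([6.691315545934264, 0.01990639943455274]) @ [[-0.95, -0.32], [-0.32, 0.95]]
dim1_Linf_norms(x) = [4.62, 4.35]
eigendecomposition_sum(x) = [[4.64,1.58], [-4.41,-1.50]] + [[-0.02, -0.02], [0.06, 0.06]]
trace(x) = 3.18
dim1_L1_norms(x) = [6.18, 5.79]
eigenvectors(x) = [[0.72,  -0.32], [-0.69,  0.95]]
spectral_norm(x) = 6.69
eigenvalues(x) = [3.14, 0.04]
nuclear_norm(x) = 6.71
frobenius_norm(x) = 6.69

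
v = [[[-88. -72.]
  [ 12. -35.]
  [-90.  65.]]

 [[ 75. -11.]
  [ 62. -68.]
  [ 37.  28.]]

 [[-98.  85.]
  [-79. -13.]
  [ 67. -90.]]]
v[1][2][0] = 37.0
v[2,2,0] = 67.0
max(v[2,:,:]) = 85.0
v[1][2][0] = 37.0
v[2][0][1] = 85.0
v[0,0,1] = -72.0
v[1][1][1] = -68.0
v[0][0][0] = -88.0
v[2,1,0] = -79.0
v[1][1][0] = 62.0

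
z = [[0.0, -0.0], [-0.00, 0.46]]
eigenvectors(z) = [[1.00, 0.00], [0.00, 1.0]]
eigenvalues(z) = [0.0, 0.46]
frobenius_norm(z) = 0.46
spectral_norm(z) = 0.46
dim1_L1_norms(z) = [0.0, 0.46]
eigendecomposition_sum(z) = [[0.0, 0.0], [0.00, 0.0]] + [[0.0, 0.0],[0.0, 0.46]]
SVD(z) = [[0.0, 1.00], [1.00, 0.00]] @ diag([0.46, 0.0]) @ [[0.00,1.0],  [1.00,0.0]]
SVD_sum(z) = [[0.0, 0.0], [0.0, 0.46]] + [[0.0, 0.0], [0.00, 0.00]]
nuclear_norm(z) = 0.46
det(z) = 0.00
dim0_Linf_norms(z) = [0.0, 0.46]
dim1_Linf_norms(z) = [0.0, 0.46]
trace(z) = 0.46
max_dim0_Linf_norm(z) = 0.46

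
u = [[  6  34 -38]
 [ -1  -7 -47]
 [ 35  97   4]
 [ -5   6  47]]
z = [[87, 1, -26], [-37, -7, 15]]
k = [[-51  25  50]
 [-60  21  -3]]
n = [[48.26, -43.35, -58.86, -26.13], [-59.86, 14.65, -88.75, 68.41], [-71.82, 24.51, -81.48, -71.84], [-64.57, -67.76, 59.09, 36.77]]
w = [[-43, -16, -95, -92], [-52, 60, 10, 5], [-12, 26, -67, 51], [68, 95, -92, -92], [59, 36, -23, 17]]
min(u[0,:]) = -38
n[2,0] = -71.82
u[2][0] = 35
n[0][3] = -26.13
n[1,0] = -59.86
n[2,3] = -71.84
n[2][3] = -71.84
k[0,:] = [-51, 25, 50]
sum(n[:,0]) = -147.98999999999998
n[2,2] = -81.48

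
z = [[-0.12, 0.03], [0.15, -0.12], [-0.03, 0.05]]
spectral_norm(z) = 0.23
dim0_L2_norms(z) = [0.19, 0.13]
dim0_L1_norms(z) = [0.3, 0.2]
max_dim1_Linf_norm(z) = 0.15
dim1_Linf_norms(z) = [0.12, 0.15, 0.05]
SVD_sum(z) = [[-0.10,  0.06], [0.16,  -0.10], [-0.04,  0.03]] + [[-0.02, -0.03], [-0.01, -0.02], [0.01, 0.02]]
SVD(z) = [[-0.51, -0.80],[0.83, -0.35],[-0.23, 0.49]] @ diag([0.2301556234232379, 0.05126781648032907]) @ [[0.84,-0.55], [0.55,0.84]]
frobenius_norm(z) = 0.24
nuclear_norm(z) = 0.28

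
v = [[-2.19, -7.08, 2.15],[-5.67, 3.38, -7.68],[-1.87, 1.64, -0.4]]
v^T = [[-2.19, -5.67, -1.87], [-7.08, 3.38, 1.64], [2.15, -7.68, -0.40]]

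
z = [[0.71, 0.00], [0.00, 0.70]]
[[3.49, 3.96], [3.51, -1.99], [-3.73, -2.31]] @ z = [[2.48, 2.77], [2.49, -1.39], [-2.65, -1.62]]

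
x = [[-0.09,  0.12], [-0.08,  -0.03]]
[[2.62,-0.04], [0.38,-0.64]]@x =[[-0.23, 0.32], [0.02, 0.06]]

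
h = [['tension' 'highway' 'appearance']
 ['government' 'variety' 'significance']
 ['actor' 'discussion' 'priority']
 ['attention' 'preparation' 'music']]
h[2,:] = ['actor', 'discussion', 'priority']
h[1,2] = 'significance'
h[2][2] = 'priority'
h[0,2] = 'appearance'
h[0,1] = 'highway'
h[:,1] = ['highway', 'variety', 'discussion', 'preparation']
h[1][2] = 'significance'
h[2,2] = 'priority'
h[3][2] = 'music'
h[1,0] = 'government'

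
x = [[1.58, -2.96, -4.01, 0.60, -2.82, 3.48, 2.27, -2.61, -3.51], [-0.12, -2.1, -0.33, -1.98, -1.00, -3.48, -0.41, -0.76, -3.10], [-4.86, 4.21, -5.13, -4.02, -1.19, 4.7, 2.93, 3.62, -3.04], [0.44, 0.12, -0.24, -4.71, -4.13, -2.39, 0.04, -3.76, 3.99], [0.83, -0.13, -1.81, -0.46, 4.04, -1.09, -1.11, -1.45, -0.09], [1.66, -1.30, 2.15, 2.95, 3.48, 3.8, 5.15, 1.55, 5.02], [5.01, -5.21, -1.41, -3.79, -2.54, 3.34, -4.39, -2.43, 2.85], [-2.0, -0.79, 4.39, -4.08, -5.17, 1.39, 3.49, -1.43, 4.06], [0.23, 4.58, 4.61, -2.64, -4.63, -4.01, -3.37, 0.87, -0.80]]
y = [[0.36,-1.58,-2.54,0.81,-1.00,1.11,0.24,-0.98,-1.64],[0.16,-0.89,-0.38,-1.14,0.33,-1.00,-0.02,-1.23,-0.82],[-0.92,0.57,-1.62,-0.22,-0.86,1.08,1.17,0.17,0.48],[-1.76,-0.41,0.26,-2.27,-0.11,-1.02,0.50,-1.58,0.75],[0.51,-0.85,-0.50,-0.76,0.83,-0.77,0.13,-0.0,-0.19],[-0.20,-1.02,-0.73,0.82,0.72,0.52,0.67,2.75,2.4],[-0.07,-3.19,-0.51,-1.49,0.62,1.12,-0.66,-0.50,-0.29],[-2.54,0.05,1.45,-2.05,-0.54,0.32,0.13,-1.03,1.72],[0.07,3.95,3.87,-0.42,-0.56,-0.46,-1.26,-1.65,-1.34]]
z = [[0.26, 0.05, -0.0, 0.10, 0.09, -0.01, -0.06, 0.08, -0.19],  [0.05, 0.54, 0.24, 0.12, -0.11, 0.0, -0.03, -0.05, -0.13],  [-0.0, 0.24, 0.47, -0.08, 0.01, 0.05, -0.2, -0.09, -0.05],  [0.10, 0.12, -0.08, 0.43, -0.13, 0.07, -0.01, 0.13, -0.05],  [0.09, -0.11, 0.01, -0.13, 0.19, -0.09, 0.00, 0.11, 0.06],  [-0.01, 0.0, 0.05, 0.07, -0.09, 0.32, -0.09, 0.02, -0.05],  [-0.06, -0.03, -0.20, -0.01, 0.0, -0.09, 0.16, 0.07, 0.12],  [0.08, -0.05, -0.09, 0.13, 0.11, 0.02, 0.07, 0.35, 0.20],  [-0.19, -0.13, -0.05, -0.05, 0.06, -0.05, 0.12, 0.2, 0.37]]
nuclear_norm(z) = 3.10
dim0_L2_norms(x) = [7.68, 9.02, 9.64, 9.46, 10.51, 9.84, 9.19, 6.92, 9.88]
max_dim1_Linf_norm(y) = 3.95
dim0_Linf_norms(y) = [2.54, 3.95, 3.87, 2.27, 1.0, 1.12, 1.26, 2.75, 2.4]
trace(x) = -9.14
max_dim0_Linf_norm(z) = 0.54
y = x @ z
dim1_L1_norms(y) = [10.26, 5.97, 7.09, 8.66, 4.54, 9.83, 8.45, 9.83, 13.58]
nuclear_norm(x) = 70.99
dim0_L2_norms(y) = [3.3, 5.6, 5.24, 3.87, 2.01, 2.62, 2.05, 4.07, 3.85]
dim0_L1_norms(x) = [16.73, 21.4, 24.08, 25.23, 29.0, 27.68, 23.16, 18.48, 26.46]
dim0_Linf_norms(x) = [5.01, 5.21, 5.13, 4.71, 5.17, 4.7, 5.15, 3.76, 5.02]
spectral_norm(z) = 0.94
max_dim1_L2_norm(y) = 6.11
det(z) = -0.00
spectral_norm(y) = 7.58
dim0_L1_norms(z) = [0.84, 1.27, 1.19, 1.12, 0.79, 0.7, 0.74, 1.1, 1.22]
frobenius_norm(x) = 27.57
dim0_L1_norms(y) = [6.59, 12.51, 11.86, 9.98, 5.57, 7.4, 4.78, 9.89, 9.63]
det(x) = 12627695.16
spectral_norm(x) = 14.55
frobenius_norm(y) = 11.45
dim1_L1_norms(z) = [0.84, 1.27, 1.19, 1.12, 0.79, 0.7, 0.74, 1.1, 1.22]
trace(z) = 3.09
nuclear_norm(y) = 24.98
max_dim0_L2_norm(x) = 10.51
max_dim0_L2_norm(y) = 5.6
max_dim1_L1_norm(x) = 33.7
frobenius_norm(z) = 1.39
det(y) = -0.03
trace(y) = -6.10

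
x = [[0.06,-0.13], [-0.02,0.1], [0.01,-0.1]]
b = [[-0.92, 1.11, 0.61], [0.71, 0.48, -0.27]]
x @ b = [[-0.15, 0.0, 0.07],[0.09, 0.03, -0.04],[-0.08, -0.04, 0.03]]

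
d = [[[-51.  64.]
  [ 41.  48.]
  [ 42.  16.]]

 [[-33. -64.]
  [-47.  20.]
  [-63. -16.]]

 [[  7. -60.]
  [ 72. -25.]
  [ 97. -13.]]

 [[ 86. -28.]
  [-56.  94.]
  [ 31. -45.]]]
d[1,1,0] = -47.0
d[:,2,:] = [[42.0, 16.0], [-63.0, -16.0], [97.0, -13.0], [31.0, -45.0]]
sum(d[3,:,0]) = 61.0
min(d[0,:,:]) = -51.0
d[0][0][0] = -51.0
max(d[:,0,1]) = 64.0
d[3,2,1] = -45.0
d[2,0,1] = -60.0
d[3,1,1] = 94.0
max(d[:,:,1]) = 94.0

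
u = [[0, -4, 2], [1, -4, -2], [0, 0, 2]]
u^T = [[0, 1, 0], [-4, -4, 0], [2, -2, 2]]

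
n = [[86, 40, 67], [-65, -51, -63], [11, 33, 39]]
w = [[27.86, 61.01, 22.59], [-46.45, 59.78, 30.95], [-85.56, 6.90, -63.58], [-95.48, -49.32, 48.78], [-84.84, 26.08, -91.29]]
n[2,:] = [11, 33, 39]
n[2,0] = 11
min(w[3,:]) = -95.48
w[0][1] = 61.01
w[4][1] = 26.08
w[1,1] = 59.78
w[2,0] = -85.56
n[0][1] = 40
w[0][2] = 22.59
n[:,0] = [86, -65, 11]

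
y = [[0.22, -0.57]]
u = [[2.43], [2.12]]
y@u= [[-0.67]]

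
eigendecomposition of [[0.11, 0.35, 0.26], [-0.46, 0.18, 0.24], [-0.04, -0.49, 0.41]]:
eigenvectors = [[-0.22+0.53j, (-0.22-0.53j), 0.52+0.00j], [-0.64+0.00j, (-0.64-0j), -0.12+0.00j], [-0.27-0.44j, -0.27+0.44j, 0.85+0.00j]]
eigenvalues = [(0.12+0.55j), (0.12-0.55j), (0.46+0j)]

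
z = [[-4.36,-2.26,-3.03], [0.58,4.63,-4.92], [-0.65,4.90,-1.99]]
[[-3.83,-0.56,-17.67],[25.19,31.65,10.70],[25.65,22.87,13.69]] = z@[[-1.09, 0.49, 1.36], [4.79, 3.47, 3.49], [-0.74, -3.11, 1.27]]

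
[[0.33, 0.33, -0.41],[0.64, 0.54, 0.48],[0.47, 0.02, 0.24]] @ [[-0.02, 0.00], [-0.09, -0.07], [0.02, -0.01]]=[[-0.04, -0.02], [-0.05, -0.04], [-0.01, -0.0]]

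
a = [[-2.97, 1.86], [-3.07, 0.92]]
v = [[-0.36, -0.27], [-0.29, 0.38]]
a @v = [[0.53,1.51], [0.84,1.18]]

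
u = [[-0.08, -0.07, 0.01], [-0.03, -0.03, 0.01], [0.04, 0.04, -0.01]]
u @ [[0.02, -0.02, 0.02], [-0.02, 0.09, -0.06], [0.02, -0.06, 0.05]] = [[0.00, -0.01, 0.0], [0.00, -0.0, 0.00], [-0.00, 0.00, -0.0]]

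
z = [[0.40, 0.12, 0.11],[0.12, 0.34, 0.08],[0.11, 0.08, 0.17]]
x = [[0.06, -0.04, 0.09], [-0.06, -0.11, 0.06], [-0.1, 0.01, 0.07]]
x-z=[[-0.34, -0.16, -0.02], [-0.18, -0.45, -0.02], [-0.21, -0.07, -0.1]]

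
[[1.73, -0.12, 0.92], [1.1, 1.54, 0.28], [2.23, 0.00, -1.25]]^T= [[1.73, 1.10, 2.23], [-0.12, 1.54, 0.0], [0.92, 0.28, -1.25]]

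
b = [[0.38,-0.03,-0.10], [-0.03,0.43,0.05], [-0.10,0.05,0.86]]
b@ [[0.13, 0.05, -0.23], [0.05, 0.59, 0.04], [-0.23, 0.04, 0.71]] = [[0.07, -0.00, -0.16],[0.01, 0.25, 0.06],[-0.21, 0.06, 0.64]]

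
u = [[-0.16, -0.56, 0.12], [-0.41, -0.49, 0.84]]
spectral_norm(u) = 1.15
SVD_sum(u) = [[-0.18, -0.28, 0.34], [-0.4, -0.62, 0.74]] + [[0.02,-0.28,-0.22], [-0.01,0.13,0.10]]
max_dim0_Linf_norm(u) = 0.84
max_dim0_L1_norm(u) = 1.05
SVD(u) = [[-0.42,  -0.91], [-0.91,  0.42]] @ diag([1.1470608817103651, 0.3894243619110647]) @ [[0.38, 0.59, -0.71], [-0.06, 0.78, 0.62]]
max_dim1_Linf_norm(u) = 0.84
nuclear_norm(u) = 1.54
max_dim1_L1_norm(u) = 1.74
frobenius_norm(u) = 1.21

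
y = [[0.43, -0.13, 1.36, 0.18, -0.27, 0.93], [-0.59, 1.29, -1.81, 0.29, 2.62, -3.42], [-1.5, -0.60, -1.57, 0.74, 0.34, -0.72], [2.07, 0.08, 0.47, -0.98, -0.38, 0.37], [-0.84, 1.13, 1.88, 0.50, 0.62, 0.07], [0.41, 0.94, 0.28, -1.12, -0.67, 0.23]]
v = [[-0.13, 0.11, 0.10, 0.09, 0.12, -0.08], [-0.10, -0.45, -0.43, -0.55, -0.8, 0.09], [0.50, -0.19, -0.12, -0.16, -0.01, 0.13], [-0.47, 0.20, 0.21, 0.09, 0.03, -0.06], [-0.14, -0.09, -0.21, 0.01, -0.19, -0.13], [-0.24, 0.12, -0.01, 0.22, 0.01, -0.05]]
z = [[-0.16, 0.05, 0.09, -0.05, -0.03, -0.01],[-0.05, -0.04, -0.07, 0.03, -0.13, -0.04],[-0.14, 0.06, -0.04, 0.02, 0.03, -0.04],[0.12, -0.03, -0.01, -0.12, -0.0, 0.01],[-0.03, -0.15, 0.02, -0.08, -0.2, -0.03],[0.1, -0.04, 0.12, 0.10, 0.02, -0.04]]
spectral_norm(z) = 0.30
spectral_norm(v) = 1.26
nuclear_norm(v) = 2.45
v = y @ z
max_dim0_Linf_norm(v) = 0.8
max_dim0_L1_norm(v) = 1.58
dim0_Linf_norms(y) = [2.07, 1.29, 1.88, 1.12, 2.62, 3.42]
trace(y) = 0.02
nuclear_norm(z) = 1.01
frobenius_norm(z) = 0.48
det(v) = -0.00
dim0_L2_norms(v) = [0.76, 0.56, 0.55, 0.63, 0.83, 0.23]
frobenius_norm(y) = 6.93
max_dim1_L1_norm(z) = 0.51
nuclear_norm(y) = 12.45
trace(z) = -0.60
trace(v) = -0.85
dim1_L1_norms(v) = [0.63, 2.42, 1.11, 1.06, 0.77, 0.65]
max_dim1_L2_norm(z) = 0.27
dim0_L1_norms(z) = [0.6, 0.37, 0.35, 0.4, 0.41, 0.17]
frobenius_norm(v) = 1.52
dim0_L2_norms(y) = [2.82, 2.05, 3.38, 1.77, 2.83, 3.64]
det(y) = -0.00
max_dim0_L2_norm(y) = 3.64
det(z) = -0.00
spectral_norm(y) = 5.52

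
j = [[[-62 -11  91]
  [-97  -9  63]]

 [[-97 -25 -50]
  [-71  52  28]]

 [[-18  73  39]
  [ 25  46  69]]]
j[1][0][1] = -25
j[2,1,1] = 46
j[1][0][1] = -25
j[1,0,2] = -50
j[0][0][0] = -62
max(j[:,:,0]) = 25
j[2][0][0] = -18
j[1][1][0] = -71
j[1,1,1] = 52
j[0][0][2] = 91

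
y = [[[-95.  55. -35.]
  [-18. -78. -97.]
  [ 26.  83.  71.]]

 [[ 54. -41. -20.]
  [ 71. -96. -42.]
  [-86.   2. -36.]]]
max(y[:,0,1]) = 55.0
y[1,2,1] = 2.0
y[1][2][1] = 2.0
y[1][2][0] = -86.0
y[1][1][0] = 71.0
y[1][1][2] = -42.0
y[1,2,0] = -86.0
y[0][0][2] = -35.0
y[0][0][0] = -95.0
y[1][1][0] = 71.0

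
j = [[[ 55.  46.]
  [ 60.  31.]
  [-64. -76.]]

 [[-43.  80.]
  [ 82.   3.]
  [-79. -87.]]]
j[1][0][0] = -43.0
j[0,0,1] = 46.0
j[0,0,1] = 46.0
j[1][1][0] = 82.0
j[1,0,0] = -43.0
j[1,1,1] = 3.0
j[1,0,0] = -43.0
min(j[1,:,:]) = -87.0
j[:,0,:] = [[55.0, 46.0], [-43.0, 80.0]]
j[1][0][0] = -43.0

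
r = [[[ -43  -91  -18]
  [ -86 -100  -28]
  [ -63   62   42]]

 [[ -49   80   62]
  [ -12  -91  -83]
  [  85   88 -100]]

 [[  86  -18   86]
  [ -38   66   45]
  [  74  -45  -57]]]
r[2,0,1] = -18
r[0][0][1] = -91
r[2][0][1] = -18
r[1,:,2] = [62, -83, -100]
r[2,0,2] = 86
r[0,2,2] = 42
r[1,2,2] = -100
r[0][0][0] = -43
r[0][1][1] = -100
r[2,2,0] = 74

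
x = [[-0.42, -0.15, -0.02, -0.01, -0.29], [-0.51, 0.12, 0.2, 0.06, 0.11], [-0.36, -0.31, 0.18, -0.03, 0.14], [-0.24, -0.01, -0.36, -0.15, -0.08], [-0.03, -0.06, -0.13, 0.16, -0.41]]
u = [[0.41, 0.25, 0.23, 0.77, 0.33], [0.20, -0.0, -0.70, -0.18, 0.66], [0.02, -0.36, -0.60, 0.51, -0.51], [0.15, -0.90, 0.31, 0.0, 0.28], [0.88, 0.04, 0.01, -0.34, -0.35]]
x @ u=[[-0.46, -0.10, 0.01, -0.21, -0.13], [-0.08, -0.25, -0.3, -0.35, -0.21], [-0.09, -0.12, 0.02, -0.18, -0.47], [-0.20, 0.2, 0.12, -0.34, 0.08], [-0.36, -0.12, 0.16, 0.06, 0.21]]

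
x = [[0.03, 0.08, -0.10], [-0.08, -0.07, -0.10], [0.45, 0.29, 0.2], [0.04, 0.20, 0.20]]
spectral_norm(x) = 0.63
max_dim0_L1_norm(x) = 0.64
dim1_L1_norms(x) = [0.21, 0.25, 0.94, 0.44]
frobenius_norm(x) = 0.67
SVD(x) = [[-0.04, -0.38, 0.89],[0.22, -0.19, 0.18],[-0.9, -0.36, -0.15],[-0.36, 0.83, 0.39]] @ diag([0.6266033977966925, 0.20109786713278904, 0.11716582139977097]) @ [[-0.7,-0.56,-0.43], [-0.63,0.21,0.75], [-0.33,0.8,-0.51]]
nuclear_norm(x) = 0.94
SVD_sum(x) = [[0.02, 0.01, 0.01], [-0.10, -0.08, -0.06], [0.4, 0.32, 0.25], [0.16, 0.13, 0.1]] + [[0.05, -0.02, -0.06],[0.02, -0.01, -0.03],[0.05, -0.02, -0.05],[-0.11, 0.04, 0.12]] + [[-0.03, 0.08, -0.05], [-0.01, 0.02, -0.01], [0.01, -0.01, 0.01], [-0.01, 0.04, -0.02]]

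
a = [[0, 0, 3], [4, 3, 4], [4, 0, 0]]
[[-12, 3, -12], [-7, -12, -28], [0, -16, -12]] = a @ [[0, -4, -3], [3, 0, 0], [-4, 1, -4]]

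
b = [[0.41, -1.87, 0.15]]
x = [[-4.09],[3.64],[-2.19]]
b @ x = [[-8.81]]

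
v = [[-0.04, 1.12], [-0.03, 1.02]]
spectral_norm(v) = 1.52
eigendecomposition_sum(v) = [[-0.01, 0.01], [-0.00, 0.00]] + [[-0.03, 1.11], [-0.03, 1.02]]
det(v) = -0.01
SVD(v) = [[0.74,0.67], [0.67,-0.74]] @ diag([1.5156772196473192, 0.004750351794345347]) @ [[-0.03, 1.0], [-1.0, -0.03]]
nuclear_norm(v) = 1.52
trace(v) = 0.98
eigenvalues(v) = [-0.01, 0.99]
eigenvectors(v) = [[-1.0, -0.74], [-0.03, -0.68]]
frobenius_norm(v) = 1.52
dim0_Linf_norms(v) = [0.04, 1.12]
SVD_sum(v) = [[-0.04, 1.12],  [-0.03, 1.02]] + [[-0.00, -0.00], [0.00, 0.0]]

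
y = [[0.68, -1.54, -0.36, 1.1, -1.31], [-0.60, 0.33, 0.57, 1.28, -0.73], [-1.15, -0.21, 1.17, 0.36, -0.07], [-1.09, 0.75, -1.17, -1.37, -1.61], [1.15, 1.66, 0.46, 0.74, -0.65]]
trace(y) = 0.16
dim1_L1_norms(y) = [4.99, 3.51, 2.96, 5.99, 4.66]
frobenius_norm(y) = 4.96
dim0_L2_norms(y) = [2.16, 2.42, 1.84, 2.32, 2.3]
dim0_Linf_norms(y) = [1.15, 1.66, 1.17, 1.37, 1.61]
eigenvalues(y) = [(-0.47+2.38j), (-0.47-2.38j), (2.15+0j), (0.74+0j), (-1.79+0j)]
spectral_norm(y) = 2.88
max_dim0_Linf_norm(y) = 1.66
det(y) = -16.80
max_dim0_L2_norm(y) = 2.42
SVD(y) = [[-0.39,0.83,0.24,0.21,0.22], [-0.25,0.29,-0.31,-0.54,-0.68], [-0.13,-0.04,0.06,-0.77,0.61], [0.85,0.47,-0.18,-0.12,0.07], [-0.2,0.03,-0.9,0.22,0.33]] @ diag([2.8818263712017456, 2.417972611608177, 2.4149353656679753, 2.0883088632979327, 0.47816156984462227]) @ [[-0.39, 0.3, -0.43, -0.73, -0.19], [-0.01, -0.32, -0.30, 0.27, -0.86], [-0.23, -0.88, -0.16, -0.22, 0.32], [0.83, -0.04, -0.5, -0.2, 0.11], [0.31, -0.19, 0.67, -0.55, -0.34]]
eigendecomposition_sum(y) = [[(-0.13+0.62j), -0.07+0.38j, 0.01+0.34j, 0.39+0.50j, -0.81+0.11j], [(0.01+0.47j), 0.02+0.28j, (0.06+0.24j), (0.36+0.29j), -0.56+0.22j], [(-0.21+0.17j), -0.13+0.11j, (-0.09+0.12j), -0.00+0.27j, (-0.3-0.18j)], [(-0.46+0.11j), -0.28+0.08j, -0.22+0.11j, -0.21+0.42j, -0.33-0.51j], [0.67+0.29j, (0.41+0.16j), 0.38+0.07j, 0.65-0.33j, -0.06+0.94j]] + [[-0.13-0.62j, (-0.07-0.38j), (0.01-0.34j), (0.39-0.5j), -0.81-0.11j], [0.01-0.47j, (0.02-0.28j), 0.06-0.24j, 0.36-0.29j, (-0.56-0.22j)], [-0.21-0.17j, (-0.13-0.11j), (-0.09-0.12j), (-0-0.27j), -0.30+0.18j], [-0.46-0.11j, -0.28-0.08j, (-0.22-0.11j), -0.21-0.42j, -0.33+0.51j], [0.67-0.29j, (0.41-0.16j), (0.38-0.07j), 0.65+0.33j, (-0.06-0.94j)]] + [[(0.89-0j), (-0.82-0j), (-0.71-0j), -0.12-0.00j, (-0.12-0j)], [(-0.55+0j), 0.51+0.00j, (0.44+0j), 0.07+0.00j, 0.07+0.00j], [-0.92+0.00j, (0.85+0j), 0.74+0.00j, (0.12+0j), 0.12+0.00j], [-0.03+0.00j, 0.03+0.00j, 0.02+0.00j, 0j, 0j], [-0.12+0.00j, 0.11+0.00j, 0.10+0.00j, (0.02+0j), (0.02+0j)]] + [[(0.05+0j), (-0.14+0j), (0.13+0j), (-0.02+0j), 0.04+0.00j], [-0.08-0.00j, 0.22-0.00j, (-0.2-0j), (0.03-0j), -0.06-0.00j], [0.19+0.00j, (-0.5+0j), (0.47+0j), -0.07+0.00j, (0.15+0j)], [(-0.12-0j), 0.31-0.00j, (-0.29-0j), (0.05-0j), -0.09-0.00j], [(-0.06-0j), 0.15-0.00j, (-0.14-0j), (0.02-0j), -0.04-0.00j]] + [[(0.01+0j), -0.44+0.00j, (0.21+0j), (0.46+0j), 0.39+0.00j],[0.01+0.00j, -0.43+0.00j, 0.20+0.00j, (0.45+0j), (0.38+0j)],[(0.01+0j), -0.31+0.00j, 0.14+0.00j, 0.32+0.00j, 0.27+0.00j],[(-0.02-0j), 0.97-0.00j, (-0.45-0j), (-1-0j), -0.85-0.00j],[-0.01-0.00j, 0.57-0.00j, (-0.27-0j), (-0.59-0j), (-0.5-0j)]]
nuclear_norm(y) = 10.28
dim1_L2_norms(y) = [2.43, 1.72, 1.69, 2.75, 2.29]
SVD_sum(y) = [[0.45, -0.34, 0.49, 0.83, 0.21],[0.28, -0.21, 0.30, 0.52, 0.13],[0.14, -0.11, 0.16, 0.27, 0.07],[-0.97, 0.73, -1.06, -1.80, -0.46],[0.23, -0.17, 0.25, 0.42, 0.11]] + [[-0.03, -0.65, -0.60, 0.55, -1.73], [-0.01, -0.23, -0.21, 0.19, -0.60], [0.0, 0.03, 0.03, -0.03, 0.09], [-0.02, -0.36, -0.34, 0.31, -0.97], [-0.0, -0.02, -0.02, 0.02, -0.06]] + [[-0.14,-0.52,-0.1,-0.13,0.19], [0.18,0.67,0.12,0.17,-0.24], [-0.04,-0.14,-0.03,-0.03,0.05], [0.1,0.38,0.07,0.09,-0.14], [0.50,1.90,0.36,0.48,-0.7]] + [[0.37, -0.02, -0.22, -0.09, 0.05], [-0.94, 0.04, 0.57, 0.22, -0.13], [-1.35, 0.06, 0.81, 0.32, -0.18], [-0.21, 0.01, 0.13, 0.05, -0.03], [0.38, -0.02, -0.23, -0.09, 0.05]] + [[0.03, -0.02, 0.07, -0.06, -0.04], [-0.1, 0.06, -0.22, 0.18, 0.11], [0.09, -0.06, 0.20, -0.16, -0.10], [0.01, -0.01, 0.02, -0.02, -0.01], [0.05, -0.03, 0.11, -0.09, -0.05]]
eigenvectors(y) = [[0.10+0.52j, 0.10-0.52j, -0.63+0.00j, 0.21+0.00j, 0.34+0.00j], [0.16+0.35j, 0.16-0.35j, 0.39+0.00j, (-0.33+0j), 0.33+0.00j], [-0.11+0.20j, -0.11-0.20j, (0.66+0j), 0.76+0.00j, (0.23+0j)], [(-0.31+0.23j), -0.31-0.23j, (0.02+0j), (-0.47+0j), -0.73+0.00j], [(0.61+0j), (0.61-0j), 0.09+0.00j, (-0.23+0j), (-0.43+0j)]]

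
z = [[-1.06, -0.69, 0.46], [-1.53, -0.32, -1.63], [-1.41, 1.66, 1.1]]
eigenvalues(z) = [(-1.77+0j), (0.74+1.79j), (0.74-1.79j)]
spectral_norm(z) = 2.48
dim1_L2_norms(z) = [1.35, 2.26, 2.44]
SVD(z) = [[-0.21, 0.26, 0.94], [-0.06, 0.96, -0.28], [-0.98, -0.12, -0.18]] @ diag([2.4751725855529974, 2.328013072176181, 1.1485102557242182]) @ [[0.69, -0.59, -0.43], [-0.68, -0.29, -0.68], [-0.27, -0.75, 0.6]]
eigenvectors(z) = [[-0.71+0.00j, (-0.01+0.24j), -0.01-0.24j], [(-0.7+0j), (0.15-0.6j), 0.15+0.60j], [(0.05+0j), -0.75+0.00j, -0.75-0.00j]]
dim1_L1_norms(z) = [2.21, 3.48, 4.17]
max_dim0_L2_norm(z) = 2.34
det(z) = -6.62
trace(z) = -0.28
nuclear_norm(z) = 5.95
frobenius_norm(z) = 3.59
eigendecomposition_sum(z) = [[(-1.28+0j),-0.51+0.00j,(-0.09+0j)], [(-1.24+0j),(-0.5+0j),(-0.08+0j)], [(0.09-0j),(0.04-0j),(0.01-0j)]] + [[(0.11+0.25j), (-0.09-0.27j), (0.27-0.16j)], [-0.14-0.68j, 0.09+0.72j, (-0.77+0.27j)], [-0.75+0.37j, (0.81-0.32j), (0.55+0.82j)]] + [[(0.11-0.25j), (-0.09+0.27j), (0.27+0.16j)],  [(-0.14+0.68j), (0.09-0.72j), -0.77-0.27j],  [(-0.75-0.37j), 0.81+0.32j, 0.55-0.82j]]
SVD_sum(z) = [[-0.36, 0.3, 0.22], [-0.11, 0.09, 0.07], [-1.66, 1.42, 1.04]] + [[-0.41, -0.18, -0.41], [-1.51, -0.66, -1.51], [0.19, 0.08, 0.19]] + [[-0.29, -0.82, 0.65], [0.09, 0.24, -0.19], [0.06, 0.16, -0.13]]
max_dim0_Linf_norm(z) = 1.66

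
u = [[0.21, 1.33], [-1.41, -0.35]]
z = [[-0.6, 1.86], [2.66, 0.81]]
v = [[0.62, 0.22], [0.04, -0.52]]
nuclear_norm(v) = 1.17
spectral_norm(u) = 1.65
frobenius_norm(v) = 0.84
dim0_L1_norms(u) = [1.62, 1.68]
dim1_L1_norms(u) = [1.54, 1.76]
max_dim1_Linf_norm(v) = 0.62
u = v @ z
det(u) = 1.80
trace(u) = -0.14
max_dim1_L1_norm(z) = 3.47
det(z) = -5.43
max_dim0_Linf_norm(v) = 0.62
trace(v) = 0.10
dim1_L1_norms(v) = [0.84, 0.56]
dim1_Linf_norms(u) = [1.33, 1.41]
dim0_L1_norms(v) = [0.66, 0.74]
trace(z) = 0.21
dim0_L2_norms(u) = [1.43, 1.38]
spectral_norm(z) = 2.78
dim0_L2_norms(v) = [0.62, 0.56]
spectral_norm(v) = 0.69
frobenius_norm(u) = 1.98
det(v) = -0.33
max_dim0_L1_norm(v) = 0.74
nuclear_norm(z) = 4.73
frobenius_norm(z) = 3.40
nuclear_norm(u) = 2.74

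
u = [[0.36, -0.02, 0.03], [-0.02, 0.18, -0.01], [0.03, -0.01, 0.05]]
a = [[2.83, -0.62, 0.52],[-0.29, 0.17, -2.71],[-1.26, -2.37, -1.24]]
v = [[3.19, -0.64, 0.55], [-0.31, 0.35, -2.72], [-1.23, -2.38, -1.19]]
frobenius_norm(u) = 0.41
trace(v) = 2.35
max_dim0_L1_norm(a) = 4.47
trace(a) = 1.76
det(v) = -23.24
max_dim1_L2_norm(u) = 0.36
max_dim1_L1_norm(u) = 0.41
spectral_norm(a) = 3.73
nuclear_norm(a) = 8.40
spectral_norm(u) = 0.37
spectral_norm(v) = 3.87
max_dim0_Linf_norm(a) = 2.83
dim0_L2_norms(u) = [0.36, 0.18, 0.06]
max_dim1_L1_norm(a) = 4.87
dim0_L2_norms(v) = [3.43, 2.49, 3.02]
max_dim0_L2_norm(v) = 3.43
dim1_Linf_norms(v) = [3.19, 2.72, 2.38]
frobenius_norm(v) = 5.21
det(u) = 0.00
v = u + a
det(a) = -20.20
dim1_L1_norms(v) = [4.38, 3.38, 4.8]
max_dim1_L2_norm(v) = 3.3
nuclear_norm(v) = 8.78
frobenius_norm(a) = 4.99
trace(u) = 0.59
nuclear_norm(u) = 0.59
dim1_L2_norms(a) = [2.94, 2.73, 2.96]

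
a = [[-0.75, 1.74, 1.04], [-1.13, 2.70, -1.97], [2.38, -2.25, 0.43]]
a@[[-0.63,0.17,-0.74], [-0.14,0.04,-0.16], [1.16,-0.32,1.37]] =[[1.44, -0.39, 1.70], [-1.95, 0.55, -2.29], [-0.69, 0.18, -0.81]]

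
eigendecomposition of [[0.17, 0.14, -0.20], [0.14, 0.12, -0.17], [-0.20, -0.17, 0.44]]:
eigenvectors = [[-0.46, -0.63, 0.62], [-0.39, 0.77, 0.50], [0.8, 0.01, 0.6]]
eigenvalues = [0.64, 0.0, 0.09]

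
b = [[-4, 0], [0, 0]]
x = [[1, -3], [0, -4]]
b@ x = [[-4, 12], [0, 0]]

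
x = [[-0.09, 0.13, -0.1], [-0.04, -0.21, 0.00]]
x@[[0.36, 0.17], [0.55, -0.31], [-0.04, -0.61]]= [[0.04,0.01], [-0.13,0.06]]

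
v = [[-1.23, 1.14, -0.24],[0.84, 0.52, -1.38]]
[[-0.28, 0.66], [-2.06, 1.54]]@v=[[0.9, 0.02, -0.84], [3.83, -1.55, -1.63]]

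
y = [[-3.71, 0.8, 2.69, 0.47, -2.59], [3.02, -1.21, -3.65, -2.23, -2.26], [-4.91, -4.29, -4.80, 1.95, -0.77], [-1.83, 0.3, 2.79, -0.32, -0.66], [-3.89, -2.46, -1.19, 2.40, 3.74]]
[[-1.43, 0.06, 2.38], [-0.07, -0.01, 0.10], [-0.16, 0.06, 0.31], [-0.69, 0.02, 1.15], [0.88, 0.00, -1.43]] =y@[[0.16, -0.01, -0.27], [-0.07, 0.0, 0.11], [-0.06, 0.0, 0.10], [0.12, -0.0, -0.20], [0.26, -0.01, -0.43]]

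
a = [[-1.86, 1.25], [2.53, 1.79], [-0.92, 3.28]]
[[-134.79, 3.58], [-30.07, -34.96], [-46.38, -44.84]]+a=[[-136.65, 4.83], [-27.54, -33.17], [-47.3, -41.56]]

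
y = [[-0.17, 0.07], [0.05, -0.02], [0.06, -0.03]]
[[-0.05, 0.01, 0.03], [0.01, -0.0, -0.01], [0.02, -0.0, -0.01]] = y @ [[0.28, -0.13, -0.19], [-0.01, -0.13, -0.02]]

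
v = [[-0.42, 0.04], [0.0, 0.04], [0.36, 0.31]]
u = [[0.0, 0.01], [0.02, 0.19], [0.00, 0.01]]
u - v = [[0.42,-0.03],[0.02,0.15],[-0.36,-0.3]]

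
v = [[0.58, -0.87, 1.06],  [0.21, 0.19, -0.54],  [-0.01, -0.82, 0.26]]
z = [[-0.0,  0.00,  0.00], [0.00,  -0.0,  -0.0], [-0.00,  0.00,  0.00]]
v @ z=[[0.00, 0.00, 0.00], [0.00, 0.00, 0.0], [0.00, 0.0, 0.00]]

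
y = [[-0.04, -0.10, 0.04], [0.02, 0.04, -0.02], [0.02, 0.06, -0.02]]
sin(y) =[[-0.04, -0.10, 0.04], [0.02, 0.04, -0.02], [0.02, 0.06, -0.02]]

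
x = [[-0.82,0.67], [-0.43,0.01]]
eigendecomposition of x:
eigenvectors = [[0.78+0.00j, 0.78-0.00j], [(0.48+0.4j), 0.48-0.40j]]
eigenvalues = [(-0.4+0.34j), (-0.4-0.34j)]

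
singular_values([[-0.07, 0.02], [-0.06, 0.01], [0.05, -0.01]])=[0.11, 0.01]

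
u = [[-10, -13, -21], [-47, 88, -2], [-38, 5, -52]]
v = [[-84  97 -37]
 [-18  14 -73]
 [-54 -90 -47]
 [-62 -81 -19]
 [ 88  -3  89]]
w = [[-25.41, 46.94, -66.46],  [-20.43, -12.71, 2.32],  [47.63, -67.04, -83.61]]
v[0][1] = 97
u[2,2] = -52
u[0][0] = -10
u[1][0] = -47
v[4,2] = 89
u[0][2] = -21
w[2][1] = -67.04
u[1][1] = 88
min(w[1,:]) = -20.43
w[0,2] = -66.46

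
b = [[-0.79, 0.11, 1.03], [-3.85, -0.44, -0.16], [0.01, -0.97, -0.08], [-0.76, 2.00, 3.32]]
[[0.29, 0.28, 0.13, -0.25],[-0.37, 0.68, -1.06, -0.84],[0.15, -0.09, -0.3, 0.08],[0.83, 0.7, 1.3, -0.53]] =b @ [[0.1,-0.19,0.23,0.23],[-0.18,0.08,0.29,-0.08],[0.38,0.12,0.27,-0.06]]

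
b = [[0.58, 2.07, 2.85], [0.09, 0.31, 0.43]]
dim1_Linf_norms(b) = [2.85, 0.43]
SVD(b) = [[-0.99, -0.15],[-0.15, 0.99]] @ diag([3.6101093540198614, 0.00323295813390724]) @ [[-0.16,-0.58,-0.80],[0.81,-0.54,0.23]]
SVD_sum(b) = [[0.58, 2.07, 2.85], [0.09, 0.31, 0.43]] + [[-0.0, 0.0, -0.00], [0.00, -0.0, 0.0]]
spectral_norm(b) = 3.61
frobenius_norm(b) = 3.61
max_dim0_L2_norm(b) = 2.88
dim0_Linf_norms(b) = [0.58, 2.07, 2.85]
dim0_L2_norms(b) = [0.59, 2.09, 2.88]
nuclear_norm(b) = 3.61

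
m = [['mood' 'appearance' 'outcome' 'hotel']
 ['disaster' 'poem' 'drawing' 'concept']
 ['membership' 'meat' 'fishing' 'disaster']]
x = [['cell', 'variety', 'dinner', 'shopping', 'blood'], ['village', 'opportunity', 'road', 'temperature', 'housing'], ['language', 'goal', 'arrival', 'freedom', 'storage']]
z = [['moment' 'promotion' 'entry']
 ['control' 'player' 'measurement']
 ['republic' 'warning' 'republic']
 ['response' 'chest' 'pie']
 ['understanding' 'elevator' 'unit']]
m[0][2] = 'outcome'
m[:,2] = ['outcome', 'drawing', 'fishing']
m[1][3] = 'concept'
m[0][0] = 'mood'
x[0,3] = 'shopping'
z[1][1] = 'player'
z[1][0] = 'control'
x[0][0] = 'cell'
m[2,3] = 'disaster'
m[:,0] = ['mood', 'disaster', 'membership']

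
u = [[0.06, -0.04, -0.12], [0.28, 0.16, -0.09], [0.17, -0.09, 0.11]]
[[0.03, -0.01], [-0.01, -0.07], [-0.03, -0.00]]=u @ [[-0.06, -0.14], [-0.06, -0.15], [-0.22, 0.08]]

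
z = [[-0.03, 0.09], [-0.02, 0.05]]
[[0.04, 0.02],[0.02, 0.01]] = z @ [[-0.15, 0.02], [0.35, 0.18]]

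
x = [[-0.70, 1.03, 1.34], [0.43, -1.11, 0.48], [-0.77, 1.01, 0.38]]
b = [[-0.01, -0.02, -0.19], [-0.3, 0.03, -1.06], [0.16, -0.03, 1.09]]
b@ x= [[0.14, -0.18, -0.1], [1.04, -1.41, -0.79], [-0.96, 1.30, 0.61]]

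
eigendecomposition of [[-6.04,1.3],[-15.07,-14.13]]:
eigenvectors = [[(-0.26-0.11j), (-0.26+0.11j)], [0.96+0.00j, 0.96-0.00j]]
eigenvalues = [(-10.09+1.8j), (-10.09-1.8j)]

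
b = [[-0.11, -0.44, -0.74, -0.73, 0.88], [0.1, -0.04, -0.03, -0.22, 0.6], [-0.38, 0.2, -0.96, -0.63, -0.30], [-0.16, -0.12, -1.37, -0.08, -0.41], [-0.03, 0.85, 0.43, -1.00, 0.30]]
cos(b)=[[0.88, -0.36, -0.88, 0.14, -0.16], [-0.01, 0.78, -0.23, 0.28, -0.15], [-0.20, 0.08, 0.28, -0.45, -0.09], [-0.21, 0.24, -0.48, 0.43, -0.03], [-0.03, -0.19, -0.45, 0.31, 0.62]]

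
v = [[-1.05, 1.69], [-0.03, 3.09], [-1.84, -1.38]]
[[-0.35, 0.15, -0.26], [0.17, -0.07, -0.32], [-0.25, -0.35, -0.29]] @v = [[0.84, 0.23], [0.41, 0.51], [0.81, -1.10]]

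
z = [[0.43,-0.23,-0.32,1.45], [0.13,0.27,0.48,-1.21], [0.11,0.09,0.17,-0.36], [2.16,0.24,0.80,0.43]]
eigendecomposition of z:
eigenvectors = [[0.62,0.5,-0.16,-0.39], [-0.4,-0.6,0.96,0.43], [-0.10,-0.2,0.04,0.74], [0.66,-0.59,0.21,0.35]]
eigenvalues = [2.18, -0.88, 0.0, -0.01]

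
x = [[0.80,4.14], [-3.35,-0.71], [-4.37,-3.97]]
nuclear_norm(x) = 10.45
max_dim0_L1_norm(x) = 8.82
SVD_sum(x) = [[2.45, 2.58], [-1.94, -2.05], [-4.05, -4.27]] + [[-1.65, 1.56], [-1.41, 1.34], [-0.32, 0.3]]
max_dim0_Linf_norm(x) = 4.37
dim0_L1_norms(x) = [8.52, 8.82]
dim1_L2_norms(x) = [4.22, 3.42, 5.9]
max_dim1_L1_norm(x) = 8.34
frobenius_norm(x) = 8.02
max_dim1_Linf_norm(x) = 4.37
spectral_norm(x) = 7.43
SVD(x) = [[-0.48, -0.75], [0.38, -0.64], [0.79, -0.15]] @ diag([7.433291075133483, 3.01830810096334]) @ [[-0.69,-0.73], [0.73,-0.69]]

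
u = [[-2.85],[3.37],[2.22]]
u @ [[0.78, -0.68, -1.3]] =[[-2.22, 1.94, 3.7], [2.63, -2.29, -4.38], [1.73, -1.51, -2.89]]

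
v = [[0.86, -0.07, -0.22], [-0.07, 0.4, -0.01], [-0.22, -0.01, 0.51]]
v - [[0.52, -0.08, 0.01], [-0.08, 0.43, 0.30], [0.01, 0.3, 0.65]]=[[0.34, 0.01, -0.23], [0.01, -0.03, -0.31], [-0.23, -0.31, -0.14]]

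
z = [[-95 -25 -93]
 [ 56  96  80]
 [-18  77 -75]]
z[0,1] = -25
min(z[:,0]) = -95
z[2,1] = 77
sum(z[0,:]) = -213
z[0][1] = -25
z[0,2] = -93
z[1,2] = 80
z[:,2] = [-93, 80, -75]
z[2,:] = [-18, 77, -75]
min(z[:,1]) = -25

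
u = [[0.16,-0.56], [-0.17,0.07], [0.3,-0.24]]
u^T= [[0.16, -0.17, 0.3], [-0.56, 0.07, -0.24]]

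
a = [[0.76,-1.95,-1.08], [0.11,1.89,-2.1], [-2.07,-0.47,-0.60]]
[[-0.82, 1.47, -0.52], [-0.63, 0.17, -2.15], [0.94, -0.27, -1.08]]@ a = [[0.61, 4.62, -1.89], [3.99, 2.56, 1.61], [2.92, -1.84, 0.2]]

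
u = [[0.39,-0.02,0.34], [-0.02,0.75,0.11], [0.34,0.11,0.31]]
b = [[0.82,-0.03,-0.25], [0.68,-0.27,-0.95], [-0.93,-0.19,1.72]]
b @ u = [[0.24, -0.07, 0.2], [-0.05, -0.32, -0.09], [0.23, 0.07, 0.20]]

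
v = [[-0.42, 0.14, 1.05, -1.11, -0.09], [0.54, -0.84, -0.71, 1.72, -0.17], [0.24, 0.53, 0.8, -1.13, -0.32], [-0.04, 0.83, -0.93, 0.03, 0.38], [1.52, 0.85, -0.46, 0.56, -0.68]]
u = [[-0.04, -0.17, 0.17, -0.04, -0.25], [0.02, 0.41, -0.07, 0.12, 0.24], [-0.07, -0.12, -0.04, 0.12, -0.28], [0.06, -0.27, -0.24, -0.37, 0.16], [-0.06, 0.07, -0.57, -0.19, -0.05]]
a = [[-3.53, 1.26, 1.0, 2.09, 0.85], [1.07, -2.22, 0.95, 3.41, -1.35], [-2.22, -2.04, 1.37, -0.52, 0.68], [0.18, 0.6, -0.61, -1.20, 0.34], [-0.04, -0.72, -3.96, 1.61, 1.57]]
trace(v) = -1.11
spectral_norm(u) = 0.73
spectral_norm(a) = 5.02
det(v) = -0.00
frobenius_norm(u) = 1.07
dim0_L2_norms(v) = [1.68, 1.55, 1.82, 2.4, 0.86]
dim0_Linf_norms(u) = [0.07, 0.41, 0.57, 0.37, 0.28]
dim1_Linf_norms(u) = [0.25, 0.41, 0.28, 0.37, 0.57]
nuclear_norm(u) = 1.92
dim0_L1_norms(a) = [7.04, 6.84, 7.89, 8.83, 4.79]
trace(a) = -4.01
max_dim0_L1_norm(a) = 8.83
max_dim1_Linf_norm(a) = 3.96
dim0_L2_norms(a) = [4.31, 3.4, 4.45, 4.51, 2.36]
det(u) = -0.00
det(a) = 0.12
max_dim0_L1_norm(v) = 4.55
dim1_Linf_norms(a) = [3.53, 3.41, 2.22, 1.2, 3.96]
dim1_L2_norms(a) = [4.49, 4.52, 3.42, 1.52, 4.61]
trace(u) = -0.09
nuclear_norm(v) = 6.52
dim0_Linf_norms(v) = [1.52, 0.85, 1.05, 1.72, 0.68]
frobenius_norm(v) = 3.89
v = u @ a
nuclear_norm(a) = 17.05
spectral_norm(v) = 3.06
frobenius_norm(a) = 8.71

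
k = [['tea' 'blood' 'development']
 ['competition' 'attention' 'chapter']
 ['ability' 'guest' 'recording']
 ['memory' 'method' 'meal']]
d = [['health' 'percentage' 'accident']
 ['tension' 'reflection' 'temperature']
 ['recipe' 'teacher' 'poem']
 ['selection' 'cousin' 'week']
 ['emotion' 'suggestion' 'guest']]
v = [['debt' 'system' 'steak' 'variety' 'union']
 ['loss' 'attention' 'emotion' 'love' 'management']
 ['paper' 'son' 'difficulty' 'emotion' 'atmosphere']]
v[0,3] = 'variety'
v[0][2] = 'steak'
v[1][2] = 'emotion'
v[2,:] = ['paper', 'son', 'difficulty', 'emotion', 'atmosphere']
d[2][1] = 'teacher'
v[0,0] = 'debt'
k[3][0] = 'memory'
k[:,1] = ['blood', 'attention', 'guest', 'method']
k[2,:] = ['ability', 'guest', 'recording']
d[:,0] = ['health', 'tension', 'recipe', 'selection', 'emotion']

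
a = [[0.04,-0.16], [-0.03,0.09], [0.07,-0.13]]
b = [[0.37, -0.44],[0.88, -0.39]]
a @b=[[-0.13,0.04], [0.07,-0.02], [-0.09,0.02]]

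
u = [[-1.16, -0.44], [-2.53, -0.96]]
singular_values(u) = [2.98, 0.0]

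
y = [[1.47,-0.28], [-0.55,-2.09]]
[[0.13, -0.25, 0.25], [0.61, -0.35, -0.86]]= y @ [[0.03, -0.13, 0.24], [-0.3, 0.2, 0.35]]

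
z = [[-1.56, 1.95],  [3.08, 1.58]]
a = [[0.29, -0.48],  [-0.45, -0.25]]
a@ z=[[-1.93, -0.19], [-0.07, -1.27]]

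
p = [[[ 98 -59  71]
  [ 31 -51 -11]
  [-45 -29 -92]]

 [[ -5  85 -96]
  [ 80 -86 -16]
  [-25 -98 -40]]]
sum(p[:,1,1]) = -137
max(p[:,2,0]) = -25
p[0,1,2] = -11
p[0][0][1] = -59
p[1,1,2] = -16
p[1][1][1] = -86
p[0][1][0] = 31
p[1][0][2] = -96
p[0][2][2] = -92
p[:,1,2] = [-11, -16]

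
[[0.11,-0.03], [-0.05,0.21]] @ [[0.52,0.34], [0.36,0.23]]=[[0.05, 0.03],  [0.05, 0.03]]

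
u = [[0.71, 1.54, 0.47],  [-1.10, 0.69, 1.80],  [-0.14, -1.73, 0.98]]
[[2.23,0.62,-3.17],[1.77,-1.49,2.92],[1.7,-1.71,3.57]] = u@[[1.73, 0.33, -2.05],  [0.03, 0.50, -1.39],  [2.03, -0.82, 0.90]]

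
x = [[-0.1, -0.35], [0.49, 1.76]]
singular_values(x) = [1.86, 0.0]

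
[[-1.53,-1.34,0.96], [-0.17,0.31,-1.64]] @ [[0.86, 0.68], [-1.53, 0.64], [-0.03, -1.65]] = [[0.71,-3.48], [-0.57,2.79]]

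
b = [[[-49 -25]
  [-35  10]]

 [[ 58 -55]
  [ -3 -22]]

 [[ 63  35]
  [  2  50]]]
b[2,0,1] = 35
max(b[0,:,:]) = 10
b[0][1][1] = 10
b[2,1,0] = 2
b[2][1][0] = 2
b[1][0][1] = -55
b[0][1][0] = -35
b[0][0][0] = -49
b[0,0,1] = -25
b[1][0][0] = 58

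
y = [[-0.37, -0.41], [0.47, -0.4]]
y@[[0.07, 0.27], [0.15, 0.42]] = [[-0.09,-0.27], [-0.03,-0.04]]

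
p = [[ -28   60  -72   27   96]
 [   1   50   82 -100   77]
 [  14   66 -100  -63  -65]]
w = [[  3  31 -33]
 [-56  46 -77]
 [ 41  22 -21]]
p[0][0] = -28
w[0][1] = 31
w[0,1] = 31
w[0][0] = 3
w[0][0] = 3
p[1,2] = 82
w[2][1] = 22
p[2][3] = -63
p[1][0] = 1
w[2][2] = -21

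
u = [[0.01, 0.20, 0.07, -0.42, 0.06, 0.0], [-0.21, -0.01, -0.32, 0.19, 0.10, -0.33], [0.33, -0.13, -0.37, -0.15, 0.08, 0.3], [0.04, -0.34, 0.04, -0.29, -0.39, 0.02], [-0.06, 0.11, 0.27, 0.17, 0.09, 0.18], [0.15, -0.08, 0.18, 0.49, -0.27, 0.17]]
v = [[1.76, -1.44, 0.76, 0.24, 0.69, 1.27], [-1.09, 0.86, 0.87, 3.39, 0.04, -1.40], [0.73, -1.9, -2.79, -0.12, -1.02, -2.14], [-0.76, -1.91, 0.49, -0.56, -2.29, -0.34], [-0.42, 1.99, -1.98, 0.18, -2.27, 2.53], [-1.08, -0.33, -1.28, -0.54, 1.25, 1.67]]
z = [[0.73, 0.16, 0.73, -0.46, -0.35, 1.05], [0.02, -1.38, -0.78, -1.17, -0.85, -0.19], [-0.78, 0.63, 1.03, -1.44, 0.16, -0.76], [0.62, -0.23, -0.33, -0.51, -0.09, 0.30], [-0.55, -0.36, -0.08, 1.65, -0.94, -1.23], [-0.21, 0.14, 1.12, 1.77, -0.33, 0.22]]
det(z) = 1.60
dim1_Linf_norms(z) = [1.05, 1.38, 1.44, 0.62, 1.65, 1.77]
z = v @ u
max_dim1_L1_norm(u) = 1.36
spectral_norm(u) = 0.79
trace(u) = -0.40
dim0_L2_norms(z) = [1.37, 1.59, 1.89, 3.13, 1.37, 1.84]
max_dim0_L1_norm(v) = 9.35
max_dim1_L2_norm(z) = 2.36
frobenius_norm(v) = 8.88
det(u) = 0.00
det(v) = 1192.58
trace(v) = -1.33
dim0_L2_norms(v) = [2.6, 3.76, 3.86, 3.49, 3.67, 4.18]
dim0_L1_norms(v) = [5.84, 8.43, 8.17, 5.03, 7.56, 9.35]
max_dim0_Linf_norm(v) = 3.39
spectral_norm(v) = 4.80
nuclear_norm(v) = 20.70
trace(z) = -0.85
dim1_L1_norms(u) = [0.76, 1.16, 1.36, 1.12, 0.88, 1.34]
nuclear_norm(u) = 2.86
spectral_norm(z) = 3.24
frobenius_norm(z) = 4.79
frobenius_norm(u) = 1.35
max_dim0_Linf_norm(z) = 1.77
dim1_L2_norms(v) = [2.81, 4.02, 4.19, 3.18, 4.43, 2.75]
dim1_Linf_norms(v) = [1.76, 3.39, 2.79, 2.29, 2.53, 1.67]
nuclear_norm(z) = 9.79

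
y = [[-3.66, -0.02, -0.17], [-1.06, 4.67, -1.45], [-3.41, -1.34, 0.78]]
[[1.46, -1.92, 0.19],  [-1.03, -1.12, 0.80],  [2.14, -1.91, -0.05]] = y@[[-0.43, 0.55, -0.05], [-0.11, -0.28, 0.15], [0.67, -0.53, -0.03]]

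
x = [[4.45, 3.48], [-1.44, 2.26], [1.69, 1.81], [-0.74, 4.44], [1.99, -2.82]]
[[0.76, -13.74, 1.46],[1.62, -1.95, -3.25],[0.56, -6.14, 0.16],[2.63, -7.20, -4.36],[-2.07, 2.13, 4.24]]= x @ [[-0.26,  -1.61,  0.97], [0.55,  -1.89,  -0.82]]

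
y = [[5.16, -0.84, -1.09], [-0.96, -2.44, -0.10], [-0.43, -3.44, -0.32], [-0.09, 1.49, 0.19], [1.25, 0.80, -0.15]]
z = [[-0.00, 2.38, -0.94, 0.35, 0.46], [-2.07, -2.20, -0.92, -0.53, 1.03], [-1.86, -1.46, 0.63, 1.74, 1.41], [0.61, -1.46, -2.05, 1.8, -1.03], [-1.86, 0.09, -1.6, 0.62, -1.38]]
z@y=[[-1.34, -1.68, 0.06], [-6.84, 10.31, 2.52], [-6.86, 6.68, 2.09], [3.98, 11.96, 0.63], [-10.78, 6.67, 2.86]]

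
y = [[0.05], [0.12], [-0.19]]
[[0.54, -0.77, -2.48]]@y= [[0.41]]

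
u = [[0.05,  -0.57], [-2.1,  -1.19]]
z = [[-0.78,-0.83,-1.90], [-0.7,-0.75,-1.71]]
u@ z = [[0.36, 0.39, 0.88], [2.47, 2.64, 6.02]]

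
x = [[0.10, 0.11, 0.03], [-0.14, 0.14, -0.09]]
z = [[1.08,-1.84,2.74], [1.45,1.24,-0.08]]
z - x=[[0.98, -1.95, 2.71], [1.59, 1.10, 0.01]]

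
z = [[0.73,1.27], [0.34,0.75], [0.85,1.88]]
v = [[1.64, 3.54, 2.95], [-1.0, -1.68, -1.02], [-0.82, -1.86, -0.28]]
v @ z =[[4.91, 10.28], [-2.17, -4.45], [-1.47, -2.96]]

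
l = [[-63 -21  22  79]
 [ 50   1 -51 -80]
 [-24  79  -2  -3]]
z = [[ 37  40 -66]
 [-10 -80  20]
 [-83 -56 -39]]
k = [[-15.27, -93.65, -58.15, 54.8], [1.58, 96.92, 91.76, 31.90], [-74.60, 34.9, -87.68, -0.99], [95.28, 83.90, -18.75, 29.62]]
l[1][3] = -80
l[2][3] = -3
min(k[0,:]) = -93.65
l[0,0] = -63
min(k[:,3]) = -0.99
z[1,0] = -10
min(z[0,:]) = -66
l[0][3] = 79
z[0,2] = -66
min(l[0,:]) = -63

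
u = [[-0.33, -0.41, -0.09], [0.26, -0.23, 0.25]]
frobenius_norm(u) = 0.68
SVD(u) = [[-0.99,0.13], [0.13,0.99]] @ diag([0.5357097061383641, 0.42557621027161247]) @ [[0.68,0.7,0.23],[0.5,-0.66,0.55]]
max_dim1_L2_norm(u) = 0.53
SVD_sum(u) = [[-0.36, -0.37, -0.12], [0.05, 0.05, 0.02]] + [[0.03, -0.04, 0.03], [0.21, -0.28, 0.23]]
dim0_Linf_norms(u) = [0.33, 0.41, 0.25]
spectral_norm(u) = 0.54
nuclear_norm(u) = 0.96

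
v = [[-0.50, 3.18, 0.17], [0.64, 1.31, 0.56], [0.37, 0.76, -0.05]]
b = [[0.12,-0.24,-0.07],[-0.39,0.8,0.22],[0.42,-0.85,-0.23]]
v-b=[[-0.62, 3.42, 0.24], [1.03, 0.51, 0.34], [-0.05, 1.61, 0.18]]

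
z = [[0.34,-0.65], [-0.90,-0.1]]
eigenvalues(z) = [0.92, -0.68]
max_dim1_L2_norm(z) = 0.91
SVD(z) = [[-0.5, 0.87], [0.87, 0.5]] @ diag([0.9788981130891452, 0.6323436440658761]) @ [[-0.97, 0.24],  [-0.24, -0.97]]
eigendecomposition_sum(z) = [[0.58, -0.37], [-0.52, 0.33]] + [[-0.24, -0.28], [-0.38, -0.43]]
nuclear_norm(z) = 1.61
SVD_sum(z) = [[0.47, -0.12], [-0.82, 0.21]] + [[-0.13, -0.53], [-0.08, -0.31]]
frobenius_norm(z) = 1.17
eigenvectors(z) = [[0.75, 0.54], [-0.66, 0.84]]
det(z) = -0.62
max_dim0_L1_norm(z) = 1.24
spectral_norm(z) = 0.98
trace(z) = 0.24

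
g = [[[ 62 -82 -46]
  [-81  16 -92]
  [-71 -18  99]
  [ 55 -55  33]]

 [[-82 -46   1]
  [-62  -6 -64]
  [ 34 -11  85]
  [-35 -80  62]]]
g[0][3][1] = -55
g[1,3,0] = -35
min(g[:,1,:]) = -92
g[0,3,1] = -55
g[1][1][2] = -64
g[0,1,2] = -92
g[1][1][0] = -62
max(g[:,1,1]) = 16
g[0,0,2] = -46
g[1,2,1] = -11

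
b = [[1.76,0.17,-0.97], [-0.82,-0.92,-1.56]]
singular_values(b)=[2.03, 1.98]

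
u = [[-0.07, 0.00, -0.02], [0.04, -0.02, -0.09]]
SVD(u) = [[-0.2,0.98], [0.98,0.2]] @ diag([0.10148891565092216, 0.07141428428542852]) @ [[0.52, -0.19, -0.83], [-0.85, -0.05, -0.52]]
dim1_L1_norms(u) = [0.09, 0.15]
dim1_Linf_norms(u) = [0.07, 0.09]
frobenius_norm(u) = 0.12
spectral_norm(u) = 0.10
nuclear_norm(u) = 0.17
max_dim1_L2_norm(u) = 0.1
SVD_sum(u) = [[-0.01, 0.00, 0.02], [0.05, -0.02, -0.08]] + [[-0.06, -0.00, -0.04], [-0.01, -0.0, -0.01]]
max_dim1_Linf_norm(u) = 0.09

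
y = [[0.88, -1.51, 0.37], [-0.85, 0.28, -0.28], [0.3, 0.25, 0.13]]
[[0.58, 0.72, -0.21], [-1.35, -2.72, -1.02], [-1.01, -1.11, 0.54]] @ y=[[-0.16, -0.73, -0.01], [0.82, 1.02, 0.13], [0.22, 1.35, 0.01]]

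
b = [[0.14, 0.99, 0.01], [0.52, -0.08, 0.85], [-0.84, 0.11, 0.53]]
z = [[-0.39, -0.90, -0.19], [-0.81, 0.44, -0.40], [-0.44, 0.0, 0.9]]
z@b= [[-0.36, -0.34, -0.87],[0.45, -0.88, 0.15],[-0.82, -0.34, 0.47]]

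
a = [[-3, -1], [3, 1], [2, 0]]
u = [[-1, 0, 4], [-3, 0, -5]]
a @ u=[[6, 0, -7], [-6, 0, 7], [-2, 0, 8]]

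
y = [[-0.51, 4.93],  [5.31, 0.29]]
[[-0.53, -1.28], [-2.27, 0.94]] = y @ [[-0.42, 0.19],  [-0.15, -0.24]]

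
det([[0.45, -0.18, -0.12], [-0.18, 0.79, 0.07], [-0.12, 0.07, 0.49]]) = 0.148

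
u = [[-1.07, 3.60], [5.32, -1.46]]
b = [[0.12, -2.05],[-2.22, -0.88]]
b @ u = [[-11.03, 3.42], [-2.31, -6.71]]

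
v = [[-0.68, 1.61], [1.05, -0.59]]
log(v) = [[0.15+1.63j, (-0.66-1.94j)], [-0.43-1.27j, 0.11+1.52j]]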